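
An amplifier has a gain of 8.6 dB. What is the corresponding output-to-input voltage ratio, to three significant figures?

Voltage ratio = 10^(dB/20).
10^(8.6/20) = 10^(0.4300) = 2.69.

2.69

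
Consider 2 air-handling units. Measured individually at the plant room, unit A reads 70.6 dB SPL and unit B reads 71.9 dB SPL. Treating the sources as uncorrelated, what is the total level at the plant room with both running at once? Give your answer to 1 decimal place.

Uncorrelated sources add in intensity (power), not in dB.
L_total = 10·log₁₀(10^(70.6/10) + 10^(71.9/10)) = 10·log₁₀(26970000) = 74.3 dB SPL.

74.3 dB SPL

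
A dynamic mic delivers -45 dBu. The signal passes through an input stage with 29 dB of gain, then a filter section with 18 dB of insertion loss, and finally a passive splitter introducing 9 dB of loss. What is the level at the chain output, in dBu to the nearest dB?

Cascaded gains and losses add directly in dB.
-45 + 29 − 18 − 9 = -43 dBu.

-43 dBu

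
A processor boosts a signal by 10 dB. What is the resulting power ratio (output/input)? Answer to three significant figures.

Power ratio = 10^(dB/10).
10^(10/10) = 10^(1.000) = 10.0.

10.0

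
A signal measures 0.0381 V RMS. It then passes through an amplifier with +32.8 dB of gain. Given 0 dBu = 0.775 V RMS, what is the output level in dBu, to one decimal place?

+6.6 dBu

Input level: 20·log₁₀(0.0381/0.775) = -26.17 dBu.
Output: -26.17 + 32.8 = +6.6 dBu.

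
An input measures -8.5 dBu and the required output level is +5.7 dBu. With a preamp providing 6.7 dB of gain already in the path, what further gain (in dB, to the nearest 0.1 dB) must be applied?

7.5 dB

The required make-up gain is the shortfall in the dB sum.
G = +5.7 − (-8.5) − 6.7 = 7.5 dB.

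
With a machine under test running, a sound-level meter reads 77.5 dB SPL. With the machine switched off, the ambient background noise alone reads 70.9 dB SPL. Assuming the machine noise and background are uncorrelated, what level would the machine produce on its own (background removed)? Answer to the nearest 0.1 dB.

76.4 dB SPL

Subtract intensities: L_src = 10·log₁₀(10^(L_total/10) − 10^(L_bg/10)).
L_src = 10·log₁₀(10^(77.5/10) − 10^(70.9/10)) = 10·log₁₀(43930000) = 76.4 dB SPL.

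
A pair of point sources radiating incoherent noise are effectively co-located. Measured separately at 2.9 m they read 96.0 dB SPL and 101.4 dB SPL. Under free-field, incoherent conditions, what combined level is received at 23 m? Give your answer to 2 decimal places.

Combined at 2.9 m: 10·log₁₀(10^(96.0/10)+10^(101.4/10)) = 102.501 dB SPL.
Then apply −20·log₁₀(23/2.9) = -17.987 dB → 84.51 dB SPL.

84.51 dB SPL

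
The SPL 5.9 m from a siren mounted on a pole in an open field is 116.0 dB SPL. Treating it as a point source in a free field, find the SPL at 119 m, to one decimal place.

Free-field point source: level drops by 20·log₁₀ of the distance ratio.
ΔL = −20·log₁₀(119/5.9) = -26.09 dB, so L₂ = 116.0 + (-26.09) = 89.9 dB SPL.

89.9 dB SPL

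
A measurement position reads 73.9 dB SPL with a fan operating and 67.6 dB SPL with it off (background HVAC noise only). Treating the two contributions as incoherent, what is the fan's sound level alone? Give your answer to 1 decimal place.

Subtract intensities: L_src = 10·log₁₀(10^(L_total/10) − 10^(L_bg/10)).
L_src = 10·log₁₀(10^(73.9/10) − 10^(67.6/10)) = 10·log₁₀(18790000) = 72.7 dB SPL.

72.7 dB SPL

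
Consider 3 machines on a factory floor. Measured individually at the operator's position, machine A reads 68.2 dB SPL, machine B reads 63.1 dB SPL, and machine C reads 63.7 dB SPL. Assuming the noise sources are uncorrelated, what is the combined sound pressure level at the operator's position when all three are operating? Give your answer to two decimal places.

70.41 dB SPL

Add the sources as powers (linear), then convert back to dB:
L_total = 10·log₁₀(10^(68.2/10) + 10^(63.1/10) + 10^(63.7/10)) = 10·log₁₀(10990000) = 70.41 dB SPL.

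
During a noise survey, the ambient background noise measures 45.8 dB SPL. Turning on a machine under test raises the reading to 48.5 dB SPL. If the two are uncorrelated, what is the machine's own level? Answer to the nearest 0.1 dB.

Subtract intensities: L_src = 10·log₁₀(10^(L_total/10) − 10^(L_bg/10)).
L_src = 10·log₁₀(10^(48.5/10) − 10^(45.8/10)) = 10·log₁₀(32780) = 45.2 dB SPL.

45.2 dB SPL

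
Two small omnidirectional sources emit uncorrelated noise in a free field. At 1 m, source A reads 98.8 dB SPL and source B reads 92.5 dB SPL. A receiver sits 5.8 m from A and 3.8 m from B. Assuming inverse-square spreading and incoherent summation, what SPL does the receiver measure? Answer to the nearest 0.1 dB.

At the listener: L_A = 98.8 − 20·log₁₀(5.8) = 83.53 dB; L_B = 92.5 − 20·log₁₀(3.8) = 80.90 dB.
Combined: 10·log₁₀(10^(83.53/10)+10^(80.90/10)) = 85.4 dB SPL.

85.4 dB SPL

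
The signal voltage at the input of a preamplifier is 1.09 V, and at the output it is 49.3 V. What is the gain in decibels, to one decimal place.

For a voltage ratio, dB = 20·log₁₀(V₂/V₁).
20·log₁₀(49.3/1.09) = 20·log₁₀(45.23) = 33.1 dB.

33.1 dB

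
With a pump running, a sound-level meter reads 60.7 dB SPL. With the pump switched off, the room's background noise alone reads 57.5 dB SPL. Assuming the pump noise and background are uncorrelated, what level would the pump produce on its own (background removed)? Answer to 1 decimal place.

Subtract intensities: L_src = 10·log₁₀(10^(L_total/10) − 10^(L_bg/10)).
L_src = 10·log₁₀(10^(60.7/10) − 10^(57.5/10)) = 10·log₁₀(612600) = 57.9 dB SPL.

57.9 dB SPL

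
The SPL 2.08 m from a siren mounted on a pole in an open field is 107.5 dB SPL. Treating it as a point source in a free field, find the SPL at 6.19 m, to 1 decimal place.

98.0 dB SPL

Inverse-square spreading gives ΔL = −20·log₁₀(d₂/d₁).
ΔL = −20·log₁₀(6.19/2.08) = -9.47 dB, so L₂ = 107.5 + (-9.47) = 98.0 dB SPL.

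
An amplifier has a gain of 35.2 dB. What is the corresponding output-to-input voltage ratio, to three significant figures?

Voltage ratio = 10^(dB/20).
10^(35.2/20) = 10^(1.760) = 57.5.

57.5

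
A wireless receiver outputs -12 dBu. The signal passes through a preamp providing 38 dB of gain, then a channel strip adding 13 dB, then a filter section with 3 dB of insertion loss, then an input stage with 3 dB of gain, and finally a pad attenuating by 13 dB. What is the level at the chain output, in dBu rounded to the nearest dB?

Gain stages sum in dB:
-12 + 38 + 13 − 3 + 3 − 13 = +26 dBu.

+26 dBu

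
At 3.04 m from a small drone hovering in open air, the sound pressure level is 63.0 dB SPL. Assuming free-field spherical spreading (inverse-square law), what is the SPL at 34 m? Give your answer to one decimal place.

42.0 dB SPL

For a point source in a free field, ΔL = −20·log₁₀(d₂/d₁).
ΔL = −20·log₁₀(34/3.04) = -20.97 dB, so L₂ = 63.0 + (-20.97) = 42.0 dB SPL.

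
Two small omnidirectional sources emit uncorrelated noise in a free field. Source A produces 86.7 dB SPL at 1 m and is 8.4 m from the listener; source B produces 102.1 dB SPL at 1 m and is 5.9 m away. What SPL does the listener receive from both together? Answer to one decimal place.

At the listener: L_A = 86.7 − 20·log₁₀(8.4) = 68.21 dB; L_B = 102.1 − 20·log₁₀(5.9) = 86.68 dB.
Combined: 10·log₁₀(10^(68.21/10)+10^(86.68/10)) = 86.7 dB SPL.

86.7 dB SPL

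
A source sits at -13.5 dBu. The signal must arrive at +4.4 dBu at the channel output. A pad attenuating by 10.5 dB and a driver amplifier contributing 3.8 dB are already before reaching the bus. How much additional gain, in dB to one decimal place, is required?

The required make-up gain is the shortfall in the dB sum.
G = +4.4 − (-13.5) + 10.5 − 3.8 = 24.6 dB.

24.6 dB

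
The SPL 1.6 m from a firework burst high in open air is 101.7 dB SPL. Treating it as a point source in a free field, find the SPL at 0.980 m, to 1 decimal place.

Inverse-square spreading gives ΔL = −20·log₁₀(d₂/d₁).
ΔL = −20·log₁₀(0.980/1.6) = 4.26 dB, so L₂ = 101.7 + (4.26) = 106.0 dB SPL.

106.0 dB SPL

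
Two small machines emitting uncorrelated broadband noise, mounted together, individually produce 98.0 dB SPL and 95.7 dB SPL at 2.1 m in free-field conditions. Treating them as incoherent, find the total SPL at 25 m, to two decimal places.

Combined at 2.1 m: 10·log₁₀(10^(98.0/10)+10^(95.7/10)) = 100.011 dB SPL.
Then apply −20·log₁₀(25/2.1) = -21.514 dB → 78.50 dB SPL.

78.50 dB SPL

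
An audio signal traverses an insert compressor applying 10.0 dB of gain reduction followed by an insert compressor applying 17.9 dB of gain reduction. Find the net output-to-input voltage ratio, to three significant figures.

0.0403

Net gain = (−10.0) + (−17.9) = -27.9 dB.
Voltage ratio = 10^(-27.9/20) = 0.0403.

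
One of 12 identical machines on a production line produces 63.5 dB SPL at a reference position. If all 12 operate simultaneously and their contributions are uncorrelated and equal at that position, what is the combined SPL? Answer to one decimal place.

74.3 dB SPL

12 equal incoherent sources raise the level by 10·log₁₀(12) = 10.79 dB.
L_total = 63.5 + 10.79 = 74.3 dB SPL.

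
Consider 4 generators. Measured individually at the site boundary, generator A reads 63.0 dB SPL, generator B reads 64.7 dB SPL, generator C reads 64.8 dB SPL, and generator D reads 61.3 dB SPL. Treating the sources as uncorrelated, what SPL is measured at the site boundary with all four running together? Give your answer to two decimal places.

Incoherent sources sum as intensities:
L_total = 10·log₁₀(10^(63.0/10) + 10^(64.7/10) + 10^(64.8/10) + 10^(61.3/10)) = 10·log₁₀(9315000) = 69.69 dB SPL.

69.69 dB SPL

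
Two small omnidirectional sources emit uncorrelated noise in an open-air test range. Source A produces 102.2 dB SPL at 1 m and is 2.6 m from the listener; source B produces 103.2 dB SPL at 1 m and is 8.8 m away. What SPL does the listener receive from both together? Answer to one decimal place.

94.4 dB SPL

At the listener: L_A = 102.2 − 20·log₁₀(2.6) = 93.90 dB; L_B = 103.2 − 20·log₁₀(8.8) = 84.31 dB.
Combined: 10·log₁₀(10^(93.90/10)+10^(84.31/10)) = 94.4 dB SPL.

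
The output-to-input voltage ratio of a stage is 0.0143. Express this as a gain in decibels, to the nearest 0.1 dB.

-36.9 dB

Voltage ratio → dB uses the 20·log₁₀ form:
20·log₁₀(0.0143) = -36.9 dB.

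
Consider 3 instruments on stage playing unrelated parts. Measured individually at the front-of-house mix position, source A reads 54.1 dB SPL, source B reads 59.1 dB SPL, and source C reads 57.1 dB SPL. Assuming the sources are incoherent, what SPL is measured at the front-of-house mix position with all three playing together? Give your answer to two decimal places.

Add the sources as powers (linear), then convert back to dB:
L_total = 10·log₁₀(10^(54.1/10) + 10^(59.1/10) + 10^(57.1/10)) = 10·log₁₀(1583000) = 61.99 dB SPL.

61.99 dB SPL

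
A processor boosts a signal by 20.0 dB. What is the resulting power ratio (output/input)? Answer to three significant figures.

100

Power ratio = 10^(dB/10).
10^(20.0/10) = 10^(2.000) = 100.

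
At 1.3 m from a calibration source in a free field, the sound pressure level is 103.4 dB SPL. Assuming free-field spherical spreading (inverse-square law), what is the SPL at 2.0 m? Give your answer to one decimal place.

99.7 dB SPL

For a point source in a free field, ΔL = −20·log₁₀(d₂/d₁).
ΔL = −20·log₁₀(2.0/1.3) = -3.74 dB, so L₂ = 103.4 + (-3.74) = 99.7 dB SPL.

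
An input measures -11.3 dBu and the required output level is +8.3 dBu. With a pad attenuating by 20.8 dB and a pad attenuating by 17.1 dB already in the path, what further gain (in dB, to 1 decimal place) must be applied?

57.5 dB

The required make-up gain is the shortfall in the dB sum.
G = +8.3 − (-11.3) + 20.8 + 17.1 = 57.5 dB.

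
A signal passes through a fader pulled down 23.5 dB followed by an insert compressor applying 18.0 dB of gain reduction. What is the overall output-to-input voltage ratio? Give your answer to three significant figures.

0.00841

Net gain = (−23.5) + (−18.0) = -41.5 dB.
Voltage ratio = 10^(-41.5/20) = 0.00841.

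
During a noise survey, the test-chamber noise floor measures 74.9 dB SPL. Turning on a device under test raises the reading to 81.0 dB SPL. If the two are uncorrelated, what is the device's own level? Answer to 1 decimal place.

Background correction is a power subtraction:
L_src = 10·log₁₀(10^(81.0/10) − 10^(74.9/10)) = 10·log₁₀(94990000) = 79.8 dB SPL.

79.8 dB SPL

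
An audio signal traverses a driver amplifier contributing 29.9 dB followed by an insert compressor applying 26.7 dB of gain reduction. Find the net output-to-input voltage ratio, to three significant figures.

Net gain = 29.9 + (−26.7) = 3.2 dB.
Voltage ratio = 10^(3.2/20) = 1.45.

1.45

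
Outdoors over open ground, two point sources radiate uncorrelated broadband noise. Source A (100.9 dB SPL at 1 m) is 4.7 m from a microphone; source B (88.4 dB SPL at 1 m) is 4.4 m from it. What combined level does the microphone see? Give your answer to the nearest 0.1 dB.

At the listener: L_A = 100.9 − 20·log₁₀(4.7) = 87.46 dB; L_B = 88.4 − 20·log₁₀(4.4) = 75.53 dB.
Combined: 10·log₁₀(10^(87.46/10)+10^(75.53/10)) = 87.7 dB SPL.

87.7 dB SPL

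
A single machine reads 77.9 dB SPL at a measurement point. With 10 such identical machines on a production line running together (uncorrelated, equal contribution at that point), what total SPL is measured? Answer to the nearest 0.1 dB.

10 equal incoherent sources raise the level by 10·log₁₀(10) = 10.00 dB.
L_total = 77.9 + 10.00 = 87.9 dB SPL.

87.9 dB SPL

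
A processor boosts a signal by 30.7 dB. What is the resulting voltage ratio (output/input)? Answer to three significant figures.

Voltage ratio = 10^(dB/20).
10^(30.7/20) = 10^(1.535) = 34.3.

34.3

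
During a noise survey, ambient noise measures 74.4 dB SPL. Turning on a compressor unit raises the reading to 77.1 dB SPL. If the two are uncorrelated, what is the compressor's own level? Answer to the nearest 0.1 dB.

73.8 dB SPL

Subtract intensities: L_src = 10·log₁₀(10^(L_total/10) − 10^(L_bg/10)).
L_src = 10·log₁₀(10^(77.1/10) − 10^(74.4/10)) = 10·log₁₀(23740000) = 73.8 dB SPL.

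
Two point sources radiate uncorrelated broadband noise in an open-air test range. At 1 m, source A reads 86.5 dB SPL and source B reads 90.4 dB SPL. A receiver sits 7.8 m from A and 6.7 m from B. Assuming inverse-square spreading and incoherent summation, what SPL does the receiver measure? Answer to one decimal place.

At the listener: L_A = 86.5 − 20·log₁₀(7.8) = 68.66 dB; L_B = 90.4 − 20·log₁₀(6.7) = 73.88 dB.
Combined: 10·log₁₀(10^(68.66/10)+10^(73.88/10)) = 75.0 dB SPL.

75.0 dB SPL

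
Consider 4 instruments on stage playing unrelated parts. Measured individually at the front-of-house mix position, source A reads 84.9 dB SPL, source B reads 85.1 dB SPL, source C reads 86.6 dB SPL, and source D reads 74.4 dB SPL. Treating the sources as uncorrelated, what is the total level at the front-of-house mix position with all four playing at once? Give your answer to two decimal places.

90.48 dB SPL

Add the sources as powers (linear), then convert back to dB:
L_total = 10·log₁₀(10^(84.9/10) + 10^(85.1/10) + 10^(86.6/10) + 10^(74.4/10)) = 10·log₁₀(1117000000) = 90.48 dB SPL.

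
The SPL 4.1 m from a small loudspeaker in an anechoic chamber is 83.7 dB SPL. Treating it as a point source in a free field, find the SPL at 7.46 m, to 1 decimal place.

78.5 dB SPL

Inverse-square spreading gives ΔL = −20·log₁₀(d₂/d₁).
ΔL = −20·log₁₀(7.46/4.1) = -5.20 dB, so L₂ = 83.7 + (-5.20) = 78.5 dB SPL.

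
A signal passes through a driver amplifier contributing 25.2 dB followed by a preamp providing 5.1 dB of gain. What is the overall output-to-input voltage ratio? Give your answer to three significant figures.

Net gain = 25.2 + 5.1 = 30.3 dB.
Voltage ratio = 10^(30.3/20) = 32.7.

32.7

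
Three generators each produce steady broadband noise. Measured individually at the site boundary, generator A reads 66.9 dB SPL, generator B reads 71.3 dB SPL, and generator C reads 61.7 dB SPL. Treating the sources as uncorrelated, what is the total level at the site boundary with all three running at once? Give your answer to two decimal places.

Add the sources as powers (linear), then convert back to dB:
L_total = 10·log₁₀(10^(66.9/10) + 10^(71.3/10) + 10^(61.7/10)) = 10·log₁₀(19870000) = 72.98 dB SPL.

72.98 dB SPL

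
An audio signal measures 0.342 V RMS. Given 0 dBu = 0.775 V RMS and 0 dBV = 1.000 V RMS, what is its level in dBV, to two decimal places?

dBV = 20·log₁₀(V / 1.000 V).
20·log₁₀(0.342/1.000) = -9.32 dBV.

-9.32 dBV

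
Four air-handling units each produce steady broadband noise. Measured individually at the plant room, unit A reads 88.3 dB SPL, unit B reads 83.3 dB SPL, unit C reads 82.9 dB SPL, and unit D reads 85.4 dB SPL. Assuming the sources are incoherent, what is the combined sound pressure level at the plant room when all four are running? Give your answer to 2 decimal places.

Uncorrelated sources add in intensity (power), not in dB.
L_total = 10·log₁₀(10^(88.3/10) + 10^(83.3/10) + 10^(82.9/10) + 10^(85.4/10)) = 10·log₁₀(1432000000) = 91.56 dB SPL.

91.56 dB SPL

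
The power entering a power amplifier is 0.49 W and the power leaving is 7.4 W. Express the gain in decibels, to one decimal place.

Power ratio → dB uses the 10·log₁₀ form:
10·log₁₀(7.4/0.49) = 10·log₁₀(15.10) = 11.8 dB.

11.8 dB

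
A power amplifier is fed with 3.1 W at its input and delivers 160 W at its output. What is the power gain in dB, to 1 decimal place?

For a power ratio, dB = 10·log₁₀(P₂/P₁).
10·log₁₀(160/3.1) = 10·log₁₀(51.61) = 17.1 dB.

17.1 dB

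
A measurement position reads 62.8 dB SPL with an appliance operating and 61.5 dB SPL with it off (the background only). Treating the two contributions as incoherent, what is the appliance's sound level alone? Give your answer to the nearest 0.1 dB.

Background correction is a power subtraction:
L_src = 10·log₁₀(10^(62.8/10) − 10^(61.5/10)) = 10·log₁₀(492900) = 56.9 dB SPL.

56.9 dB SPL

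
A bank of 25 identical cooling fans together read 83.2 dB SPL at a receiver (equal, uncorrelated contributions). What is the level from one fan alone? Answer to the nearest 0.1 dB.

69.2 dB SPL

25 equal incoherent sources add 10·log₁₀(25) = 13.98 dB over one source.
L_one = 83.2 − 13.98 = 69.2 dB SPL.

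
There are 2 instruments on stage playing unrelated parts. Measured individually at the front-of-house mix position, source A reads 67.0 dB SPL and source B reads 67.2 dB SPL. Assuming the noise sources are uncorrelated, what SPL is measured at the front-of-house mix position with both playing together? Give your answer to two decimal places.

Uncorrelated sources add in intensity (power), not in dB.
L_total = 10·log₁₀(10^(67.0/10) + 10^(67.2/10)) = 10·log₁₀(10260000) = 70.11 dB SPL.

70.11 dB SPL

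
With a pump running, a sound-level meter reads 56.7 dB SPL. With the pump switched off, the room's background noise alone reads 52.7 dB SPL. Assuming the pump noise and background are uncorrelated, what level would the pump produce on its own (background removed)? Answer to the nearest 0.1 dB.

54.5 dB SPL

Subtract intensities: L_src = 10·log₁₀(10^(L_total/10) − 10^(L_bg/10)).
L_src = 10·log₁₀(10^(56.7/10) − 10^(52.7/10)) = 10·log₁₀(281500) = 54.5 dB SPL.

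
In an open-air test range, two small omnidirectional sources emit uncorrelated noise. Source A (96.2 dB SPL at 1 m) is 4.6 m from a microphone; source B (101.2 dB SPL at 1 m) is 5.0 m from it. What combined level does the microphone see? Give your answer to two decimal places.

88.60 dB SPL

At the listener: L_A = 96.2 − 20·log₁₀(4.6) = 82.945 dB; L_B = 101.2 − 20·log₁₀(5.0) = 87.221 dB.
Combined: 10·log₁₀(10^(82.945/10)+10^(87.221/10)) = 88.60 dB SPL.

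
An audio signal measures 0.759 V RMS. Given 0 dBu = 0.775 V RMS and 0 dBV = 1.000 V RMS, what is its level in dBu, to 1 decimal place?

dBu = 20·log₁₀(V / 0.775 V).
20·log₁₀(0.759/0.775) = -0.2 dBu.

-0.2 dBu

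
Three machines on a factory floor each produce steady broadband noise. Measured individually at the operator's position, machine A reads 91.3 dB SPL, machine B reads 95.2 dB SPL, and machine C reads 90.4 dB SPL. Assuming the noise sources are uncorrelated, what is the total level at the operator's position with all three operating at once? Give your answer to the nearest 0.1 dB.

Uncorrelated sources add in intensity (power), not in dB.
L_total = 10·log₁₀(10^(91.3/10) + 10^(95.2/10) + 10^(90.4/10)) = 10·log₁₀(5757000000) = 97.6 dB SPL.

97.6 dB SPL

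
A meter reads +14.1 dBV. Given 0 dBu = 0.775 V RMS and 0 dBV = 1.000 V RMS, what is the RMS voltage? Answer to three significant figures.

5.07 V

V = 1.000 V × 10^(+14.1/20).
= 1.000 × 5.070 = 5.07 V.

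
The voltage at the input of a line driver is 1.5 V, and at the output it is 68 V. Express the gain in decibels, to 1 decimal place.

Voltage ratio → dB uses the 20·log₁₀ form:
20·log₁₀(68/1.5) = 20·log₁₀(45.33) = 33.1 dB.

33.1 dB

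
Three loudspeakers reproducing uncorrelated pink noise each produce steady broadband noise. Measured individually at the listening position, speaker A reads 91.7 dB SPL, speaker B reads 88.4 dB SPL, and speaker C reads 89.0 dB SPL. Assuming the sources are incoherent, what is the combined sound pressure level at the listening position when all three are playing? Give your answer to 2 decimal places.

Uncorrelated sources add in intensity (power), not in dB.
L_total = 10·log₁₀(10^(91.7/10) + 10^(88.4/10) + 10^(89.0/10)) = 10·log₁₀(2965000000) = 94.72 dB SPL.

94.72 dB SPL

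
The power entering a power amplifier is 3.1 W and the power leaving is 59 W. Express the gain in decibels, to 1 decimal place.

12.8 dB

Power is a power quantity, so gain = 10·log₁₀(P_out/P_in).
10·log₁₀(59/3.1) = 10·log₁₀(19.03) = 12.8 dB.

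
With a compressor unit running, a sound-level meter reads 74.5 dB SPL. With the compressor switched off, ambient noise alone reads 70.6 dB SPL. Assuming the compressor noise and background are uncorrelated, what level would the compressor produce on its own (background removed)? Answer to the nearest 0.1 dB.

Subtract intensities: L_src = 10·log₁₀(10^(L_total/10) − 10^(L_bg/10)).
L_src = 10·log₁₀(10^(74.5/10) − 10^(70.6/10)) = 10·log₁₀(16700000) = 72.2 dB SPL.

72.2 dB SPL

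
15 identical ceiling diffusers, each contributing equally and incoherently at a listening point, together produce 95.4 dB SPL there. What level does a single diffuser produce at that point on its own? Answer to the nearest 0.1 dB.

15 equal incoherent sources add 10·log₁₀(15) = 11.76 dB over one source.
L_one = 95.4 − 11.76 = 83.6 dB SPL.

83.6 dB SPL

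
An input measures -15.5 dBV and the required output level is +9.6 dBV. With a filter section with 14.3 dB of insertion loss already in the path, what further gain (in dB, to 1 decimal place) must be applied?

The required make-up gain is the shortfall in the dB sum.
G = +9.6 − (-15.5) + 14.3 = 39.4 dB.

39.4 dB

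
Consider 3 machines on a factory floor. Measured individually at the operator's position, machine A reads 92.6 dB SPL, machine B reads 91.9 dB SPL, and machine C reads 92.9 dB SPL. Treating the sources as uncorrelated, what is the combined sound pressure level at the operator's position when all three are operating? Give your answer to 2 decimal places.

97.26 dB SPL

Incoherent sources sum as intensities:
L_total = 10·log₁₀(10^(92.6/10) + 10^(91.9/10) + 10^(92.9/10)) = 10·log₁₀(5318000000) = 97.26 dB SPL.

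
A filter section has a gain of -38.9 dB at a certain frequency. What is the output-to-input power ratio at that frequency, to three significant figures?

Power ratio = 10^(dB/10).
10^(-38.9/10) = 10^(-3.890) = 0.000129.

0.000129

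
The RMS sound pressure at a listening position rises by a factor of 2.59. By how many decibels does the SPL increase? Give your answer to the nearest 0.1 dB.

8.3 dB

Sound pressure is an amplitude quantity: ΔL = 20·log₁₀(p₂/p₁).
20·log₁₀(2.59) = 8.3 dB.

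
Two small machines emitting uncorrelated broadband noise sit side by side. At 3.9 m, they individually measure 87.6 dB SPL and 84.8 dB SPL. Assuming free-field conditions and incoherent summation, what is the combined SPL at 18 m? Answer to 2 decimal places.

Combined at 3.9 m: 10·log₁₀(10^(87.6/10)+10^(84.8/10)) = 89.432 dB SPL.
Then apply −20·log₁₀(18/3.9) = -13.284 dB → 76.15 dB SPL.

76.15 dB SPL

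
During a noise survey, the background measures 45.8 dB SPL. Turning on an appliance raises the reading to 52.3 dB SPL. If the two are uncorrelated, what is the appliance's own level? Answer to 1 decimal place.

51.2 dB SPL

Subtract intensities: L_src = 10·log₁₀(10^(L_total/10) − 10^(L_bg/10)).
L_src = 10·log₁₀(10^(52.3/10) − 10^(45.8/10)) = 10·log₁₀(131800) = 51.2 dB SPL.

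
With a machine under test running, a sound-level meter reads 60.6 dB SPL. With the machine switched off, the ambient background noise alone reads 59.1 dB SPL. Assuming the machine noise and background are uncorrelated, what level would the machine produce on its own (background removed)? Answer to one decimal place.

55.3 dB SPL

Subtract intensities: L_src = 10·log₁₀(10^(L_total/10) − 10^(L_bg/10)).
L_src = 10·log₁₀(10^(60.6/10) − 10^(59.1/10)) = 10·log₁₀(335300) = 55.3 dB SPL.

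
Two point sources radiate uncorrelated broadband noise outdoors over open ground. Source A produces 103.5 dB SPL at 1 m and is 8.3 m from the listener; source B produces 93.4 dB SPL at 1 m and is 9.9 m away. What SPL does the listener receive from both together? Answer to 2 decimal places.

At the listener: L_A = 103.5 − 20·log₁₀(8.3) = 85.118 dB; L_B = 93.4 − 20·log₁₀(9.9) = 73.487 dB.
Combined: 10·log₁₀(10^(85.118/10)+10^(73.487/10)) = 85.41 dB SPL.

85.41 dB SPL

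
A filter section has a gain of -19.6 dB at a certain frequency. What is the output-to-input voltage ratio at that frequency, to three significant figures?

0.105

Voltage ratio = 10^(dB/20).
10^(-19.6/20) = 10^(-0.9800) = 0.105.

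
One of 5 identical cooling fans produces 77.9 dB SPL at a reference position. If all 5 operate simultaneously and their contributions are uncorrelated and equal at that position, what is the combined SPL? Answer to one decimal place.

84.9 dB SPL

5 equal incoherent sources raise the level by 10·log₁₀(5) = 6.99 dB.
L_total = 77.9 + 6.99 = 84.9 dB SPL.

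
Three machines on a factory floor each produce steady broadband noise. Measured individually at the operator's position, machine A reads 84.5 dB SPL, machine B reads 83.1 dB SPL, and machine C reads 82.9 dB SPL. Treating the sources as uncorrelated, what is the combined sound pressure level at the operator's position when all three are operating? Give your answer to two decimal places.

88.33 dB SPL

Add the sources as powers (linear), then convert back to dB:
L_total = 10·log₁₀(10^(84.5/10) + 10^(83.1/10) + 10^(82.9/10)) = 10·log₁₀(681000000) = 88.33 dB SPL.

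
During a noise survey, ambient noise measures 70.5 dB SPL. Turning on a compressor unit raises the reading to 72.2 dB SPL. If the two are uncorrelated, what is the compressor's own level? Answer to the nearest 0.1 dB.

67.3 dB SPL

Subtract intensities: L_src = 10·log₁₀(10^(L_total/10) − 10^(L_bg/10)).
L_src = 10·log₁₀(10^(72.2/10) − 10^(70.5/10)) = 10·log₁₀(5376000) = 67.3 dB SPL.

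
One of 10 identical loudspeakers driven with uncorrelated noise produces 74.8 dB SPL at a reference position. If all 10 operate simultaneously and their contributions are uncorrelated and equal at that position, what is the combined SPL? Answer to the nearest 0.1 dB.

84.8 dB SPL

10 equal incoherent sources raise the level by 10·log₁₀(10) = 10.00 dB.
L_total = 74.8 + 10.00 = 84.8 dB SPL.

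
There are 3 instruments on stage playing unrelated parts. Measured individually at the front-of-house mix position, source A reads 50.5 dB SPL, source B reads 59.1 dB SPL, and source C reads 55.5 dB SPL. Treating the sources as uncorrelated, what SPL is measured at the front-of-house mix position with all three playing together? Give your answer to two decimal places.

61.07 dB SPL

Add the sources as powers (linear), then convert back to dB:
L_total = 10·log₁₀(10^(50.5/10) + 10^(59.1/10) + 10^(55.5/10)) = 10·log₁₀(1280000) = 61.07 dB SPL.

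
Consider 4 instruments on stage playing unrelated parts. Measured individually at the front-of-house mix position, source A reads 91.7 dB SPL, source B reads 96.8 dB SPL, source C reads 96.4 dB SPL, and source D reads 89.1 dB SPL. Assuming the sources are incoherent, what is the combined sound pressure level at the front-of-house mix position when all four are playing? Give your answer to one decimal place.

Add the sources as powers (linear), then convert back to dB:
L_total = 10·log₁₀(10^(91.7/10) + 10^(96.8/10) + 10^(96.4/10) + 10^(89.1/10)) = 10·log₁₀(11443000000) = 100.6 dB SPL.

100.6 dB SPL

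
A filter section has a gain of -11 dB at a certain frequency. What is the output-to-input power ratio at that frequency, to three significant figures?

Power ratio = 10^(dB/10).
10^(-11/10) = 10^(-1.100) = 0.0794.

0.0794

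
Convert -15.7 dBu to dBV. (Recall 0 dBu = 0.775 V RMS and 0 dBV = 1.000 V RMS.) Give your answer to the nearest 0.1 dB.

-17.9 dBV

The offset between the scales is 20·log₁₀(0.775/1.000) = −2.214 dB.
So dBV = -15.7 − 2.214 = -17.9 dBV.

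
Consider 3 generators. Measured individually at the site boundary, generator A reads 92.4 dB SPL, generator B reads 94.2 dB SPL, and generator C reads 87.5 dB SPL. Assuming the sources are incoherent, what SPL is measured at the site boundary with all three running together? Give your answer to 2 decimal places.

96.93 dB SPL

Uncorrelated sources add in intensity (power), not in dB.
L_total = 10·log₁₀(10^(92.4/10) + 10^(94.2/10) + 10^(87.5/10)) = 10·log₁₀(4930000000) = 96.93 dB SPL.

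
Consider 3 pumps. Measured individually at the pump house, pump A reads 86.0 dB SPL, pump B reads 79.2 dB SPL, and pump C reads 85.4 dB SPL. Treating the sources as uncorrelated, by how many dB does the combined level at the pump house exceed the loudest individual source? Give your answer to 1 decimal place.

Add the sources as powers (linear), then convert back to dB:
L_total = 10·log₁₀(10^(86.0/10) + 10^(79.2/10) + 10^(85.4/10)) = 89.18 dB SPL.
Excess over the loudest (86.0 dB): 89.18 − 86.0 = 3.2 dB.

3.2 dB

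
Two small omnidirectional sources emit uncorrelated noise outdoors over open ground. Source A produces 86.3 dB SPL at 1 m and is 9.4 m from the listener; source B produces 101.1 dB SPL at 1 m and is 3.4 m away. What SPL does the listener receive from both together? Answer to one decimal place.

90.5 dB SPL

At the listener: L_A = 86.3 − 20·log₁₀(9.4) = 66.84 dB; L_B = 101.1 − 20·log₁₀(3.4) = 90.47 dB.
Combined: 10·log₁₀(10^(66.84/10)+10^(90.47/10)) = 90.5 dB SPL.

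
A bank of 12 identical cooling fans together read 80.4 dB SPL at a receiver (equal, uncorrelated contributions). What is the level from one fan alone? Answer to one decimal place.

69.6 dB SPL

12 equal incoherent sources add 10·log₁₀(12) = 10.79 dB over one source.
L_one = 80.4 − 10.79 = 69.6 dB SPL.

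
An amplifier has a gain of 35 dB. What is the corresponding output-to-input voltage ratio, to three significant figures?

Voltage ratio = 10^(dB/20).
10^(35/20) = 10^(1.750) = 56.2.

56.2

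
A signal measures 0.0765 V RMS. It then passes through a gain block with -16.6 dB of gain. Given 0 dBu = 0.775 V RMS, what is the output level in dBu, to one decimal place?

Input level: 20·log₁₀(0.0765/0.775) = -20.11 dBu.
Output: -20.11 − 16.6 = -36.7 dBu.

-36.7 dBu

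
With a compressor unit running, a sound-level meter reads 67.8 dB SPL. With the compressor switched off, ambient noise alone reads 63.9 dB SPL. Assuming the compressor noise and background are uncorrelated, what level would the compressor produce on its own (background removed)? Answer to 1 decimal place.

65.5 dB SPL

Remove the background by subtracting linear intensities:
L_src = 10·log₁₀(10^(67.8/10) − 10^(63.9/10)) = 10·log₁₀(3571000) = 65.5 dB SPL.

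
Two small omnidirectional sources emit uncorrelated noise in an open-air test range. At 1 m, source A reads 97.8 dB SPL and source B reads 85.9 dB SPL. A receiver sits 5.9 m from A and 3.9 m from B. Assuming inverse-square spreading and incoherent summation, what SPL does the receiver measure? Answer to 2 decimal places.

At the listener: L_A = 97.8 − 20·log₁₀(5.9) = 82.383 dB; L_B = 85.9 − 20·log₁₀(3.9) = 74.079 dB.
Combined: 10·log₁₀(10^(82.383/10)+10^(74.079/10)) = 82.98 dB SPL.

82.98 dB SPL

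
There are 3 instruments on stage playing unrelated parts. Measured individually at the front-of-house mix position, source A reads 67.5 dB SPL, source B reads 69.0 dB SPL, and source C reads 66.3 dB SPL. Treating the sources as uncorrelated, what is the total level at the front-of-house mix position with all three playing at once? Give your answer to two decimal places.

Uncorrelated sources add in intensity (power), not in dB.
L_total = 10·log₁₀(10^(67.5/10) + 10^(69.0/10) + 10^(66.3/10)) = 10·log₁₀(17830000) = 72.51 dB SPL.

72.51 dB SPL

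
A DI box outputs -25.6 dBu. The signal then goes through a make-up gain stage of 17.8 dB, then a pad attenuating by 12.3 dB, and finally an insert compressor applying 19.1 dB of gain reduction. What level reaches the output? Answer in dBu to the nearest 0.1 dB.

In dB, series stages simply add:
-25.6 + 17.8 − 12.3 − 19.1 = -39.2 dBu.

-39.2 dBu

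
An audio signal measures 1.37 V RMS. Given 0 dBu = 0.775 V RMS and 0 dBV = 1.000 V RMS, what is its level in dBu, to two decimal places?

dBu = 20·log₁₀(V / 0.775 V).
20·log₁₀(1.37/0.775) = +4.95 dBu.

+4.95 dBu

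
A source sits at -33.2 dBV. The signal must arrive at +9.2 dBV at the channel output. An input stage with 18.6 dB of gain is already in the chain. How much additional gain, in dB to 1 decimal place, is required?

23.8 dB

The required make-up gain is the shortfall in the dB sum.
G = +9.2 − (-33.2) − 18.6 = 23.8 dB.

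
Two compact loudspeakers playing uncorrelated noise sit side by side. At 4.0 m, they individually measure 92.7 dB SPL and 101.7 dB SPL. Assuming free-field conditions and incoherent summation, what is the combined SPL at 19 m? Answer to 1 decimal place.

88.7 dB SPL

Combined at 4.0 m: 10·log₁₀(10^(92.7/10)+10^(101.7/10)) = 102.21 dB SPL.
Then apply −20·log₁₀(19/4.0) = -13.53 dB → 88.7 dB SPL.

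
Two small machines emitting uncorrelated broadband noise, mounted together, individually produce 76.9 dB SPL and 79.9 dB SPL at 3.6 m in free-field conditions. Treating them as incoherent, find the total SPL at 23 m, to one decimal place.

65.6 dB SPL

Combined at 3.6 m: 10·log₁₀(10^(76.9/10)+10^(79.9/10)) = 81.66 dB SPL.
Then apply −20·log₁₀(23/3.6) = -16.11 dB → 65.6 dB SPL.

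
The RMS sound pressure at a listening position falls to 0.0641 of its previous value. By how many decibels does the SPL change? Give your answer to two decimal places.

-23.86 dB

SPL change from a pressure ratio uses the 20·log₁₀ form:
20·log₁₀(0.0641) = -23.86 dB.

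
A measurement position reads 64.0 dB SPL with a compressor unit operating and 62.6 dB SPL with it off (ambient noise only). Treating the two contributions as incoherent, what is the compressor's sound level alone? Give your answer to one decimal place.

Background correction is a power subtraction:
L_src = 10·log₁₀(10^(64.0/10) − 10^(62.6/10)) = 10·log₁₀(692200) = 58.4 dB SPL.

58.4 dB SPL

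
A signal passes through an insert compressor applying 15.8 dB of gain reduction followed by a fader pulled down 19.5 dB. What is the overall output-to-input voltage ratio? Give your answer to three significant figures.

Net gain = (−15.8) + (−19.5) = -35.3 dB.
Voltage ratio = 10^(-35.3/20) = 0.0172.

0.0172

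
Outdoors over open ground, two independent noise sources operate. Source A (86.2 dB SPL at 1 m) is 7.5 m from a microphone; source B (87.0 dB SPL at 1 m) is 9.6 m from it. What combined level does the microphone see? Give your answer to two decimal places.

71.09 dB SPL

At the listener: L_A = 86.2 − 20·log₁₀(7.5) = 68.699 dB; L_B = 87.0 − 20·log₁₀(9.6) = 67.355 dB.
Combined: 10·log₁₀(10^(68.699/10)+10^(67.355/10)) = 71.09 dB SPL.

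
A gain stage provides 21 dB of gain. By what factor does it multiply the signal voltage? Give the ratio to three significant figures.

11.2

Voltage ratio = 10^(dB/20).
10^(21/20) = 10^(1.050) = 11.2.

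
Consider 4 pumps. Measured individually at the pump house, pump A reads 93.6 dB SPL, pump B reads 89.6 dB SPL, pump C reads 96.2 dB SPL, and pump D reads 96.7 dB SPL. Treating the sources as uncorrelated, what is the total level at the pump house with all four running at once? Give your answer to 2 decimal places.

100.81 dB SPL

Uncorrelated sources add in intensity (power), not in dB.
L_total = 10·log₁₀(10^(93.6/10) + 10^(89.6/10) + 10^(96.2/10) + 10^(96.7/10)) = 10·log₁₀(12049000000) = 100.81 dB SPL.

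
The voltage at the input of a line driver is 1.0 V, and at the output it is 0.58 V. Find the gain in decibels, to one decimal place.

For a voltage ratio, dB = 20·log₁₀(V₂/V₁).
20·log₁₀(0.58/1.0) = 20·log₁₀(0.5800) = -4.7 dB.

-4.7 dB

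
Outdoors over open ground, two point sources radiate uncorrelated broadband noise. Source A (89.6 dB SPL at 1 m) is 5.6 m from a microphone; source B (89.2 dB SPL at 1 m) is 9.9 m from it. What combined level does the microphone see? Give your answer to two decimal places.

At the listener: L_A = 89.6 − 20·log₁₀(5.6) = 74.636 dB; L_B = 89.2 − 20·log₁₀(9.9) = 69.287 dB.
Combined: 10·log₁₀(10^(74.636/10)+10^(69.287/10)) = 75.75 dB SPL.

75.75 dB SPL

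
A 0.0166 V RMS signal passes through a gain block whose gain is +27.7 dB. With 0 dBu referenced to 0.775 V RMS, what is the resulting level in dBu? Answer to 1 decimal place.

-5.7 dBu

Input level: 20·log₁₀(0.0166/0.775) = -33.38 dBu.
Output: -33.38 + 27.7 = -5.7 dBu.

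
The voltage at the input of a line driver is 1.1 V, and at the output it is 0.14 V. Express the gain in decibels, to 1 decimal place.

-17.9 dB

For a voltage ratio, dB = 20·log₁₀(V₂/V₁).
20·log₁₀(0.14/1.1) = 20·log₁₀(0.1273) = -17.9 dB.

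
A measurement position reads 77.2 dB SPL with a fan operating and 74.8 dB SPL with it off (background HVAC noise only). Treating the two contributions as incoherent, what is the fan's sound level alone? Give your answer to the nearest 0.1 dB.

73.5 dB SPL

Remove the background by subtracting linear intensities:
L_src = 10·log₁₀(10^(77.2/10) − 10^(74.8/10)) = 10·log₁₀(22280000) = 73.5 dB SPL.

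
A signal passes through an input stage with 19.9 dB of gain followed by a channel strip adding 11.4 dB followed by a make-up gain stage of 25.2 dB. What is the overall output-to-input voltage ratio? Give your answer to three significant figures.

Net gain = 19.9 + 11.4 + 25.2 = 56.5 dB.
Voltage ratio = 10^(56.5/20) = 668.

668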